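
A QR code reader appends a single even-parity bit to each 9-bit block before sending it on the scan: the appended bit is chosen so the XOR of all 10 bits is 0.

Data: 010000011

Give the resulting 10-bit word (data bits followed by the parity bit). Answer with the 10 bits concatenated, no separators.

0100000111

XOR of the 9 data bits: 0⊕1⊕0⊕0⊕0⊕0⊕0⊕1⊕1 = 1
Parity bit = 1 (so all 10 bits XOR to 0).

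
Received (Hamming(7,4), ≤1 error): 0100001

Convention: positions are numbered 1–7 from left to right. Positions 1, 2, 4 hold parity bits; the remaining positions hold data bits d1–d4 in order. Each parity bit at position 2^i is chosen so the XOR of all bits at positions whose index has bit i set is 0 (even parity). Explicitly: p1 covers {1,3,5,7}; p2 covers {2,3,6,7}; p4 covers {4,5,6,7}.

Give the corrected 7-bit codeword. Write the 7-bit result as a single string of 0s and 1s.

0100101

s1 (pos 1,3,5,7): 0⊕0⊕0⊕1 = 1
s2 (pos 2,3,6,7): 1⊕0⊕0⊕1 = 0
s4 (pos 4,5,6,7): 0⊕0⊕0⊕1 = 1
Syndrome s4…s1 = 101 → error at position 5.
Flip position 5: 0100001 → 0100101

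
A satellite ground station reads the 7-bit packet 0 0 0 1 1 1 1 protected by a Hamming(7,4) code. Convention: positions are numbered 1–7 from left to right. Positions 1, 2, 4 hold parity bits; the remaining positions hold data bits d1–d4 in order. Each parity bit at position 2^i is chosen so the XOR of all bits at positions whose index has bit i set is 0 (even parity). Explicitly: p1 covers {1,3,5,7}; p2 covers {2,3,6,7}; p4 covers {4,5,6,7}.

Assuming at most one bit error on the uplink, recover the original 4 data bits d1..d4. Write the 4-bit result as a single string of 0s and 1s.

s1 (pos 1,3,5,7): 0⊕0⊕1⊕1 = 0
s2 (pos 2,3,6,7): 0⊕0⊕1⊕1 = 0
s4 (pos 4,5,6,7): 1⊕1⊕1⊕1 = 0
Syndrome s4…s1 = 000 → no error.
Read data bits from positions 3,5,6,7: 0111

0111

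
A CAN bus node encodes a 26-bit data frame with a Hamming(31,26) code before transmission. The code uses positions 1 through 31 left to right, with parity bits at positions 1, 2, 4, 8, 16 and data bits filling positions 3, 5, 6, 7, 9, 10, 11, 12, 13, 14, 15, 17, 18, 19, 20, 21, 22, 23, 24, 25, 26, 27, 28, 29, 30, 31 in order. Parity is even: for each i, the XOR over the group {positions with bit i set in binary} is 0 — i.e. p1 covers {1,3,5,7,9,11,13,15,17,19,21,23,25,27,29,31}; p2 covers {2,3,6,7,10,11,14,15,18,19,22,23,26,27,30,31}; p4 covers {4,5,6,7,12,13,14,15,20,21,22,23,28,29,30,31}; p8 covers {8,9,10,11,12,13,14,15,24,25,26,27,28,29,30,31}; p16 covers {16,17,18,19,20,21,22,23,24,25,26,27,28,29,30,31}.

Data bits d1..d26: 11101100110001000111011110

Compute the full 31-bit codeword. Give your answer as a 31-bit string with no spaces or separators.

1010110011001100001000111011110

Place data at non-parity positions: p1 p2 1 p4 1 1 0 p8 1 1 0 0 1 1 0 p16 0 0 1 0 0 0 1 1 1 0 1 1 1 1 0
p1 (pos 1,3,5,7,9,11,13,15,17,19,21,23,25,27,29,31): XOR of data positions = 1⊕1⊕0⊕1⊕0⊕1⊕0⊕0⊕1⊕0⊕1⊕1⊕1⊕1⊕0 = 1
p2 (pos 2,3,6,7,10,11,14,15,18,19,22,23,26,27,30,31): XOR of data positions = 1⊕1⊕0⊕1⊕0⊕1⊕0⊕0⊕1⊕0⊕1⊕0⊕1⊕1⊕0 = 0
p4 (pos 4,5,6,7,12,13,14,15,20,21,22,23,28,29,30,31): XOR of data positions = 1⊕1⊕0⊕0⊕1⊕1⊕0⊕0⊕0⊕0⊕1⊕1⊕1⊕1⊕0 = 0
p8 (pos 8,9,10,11,12,13,14,15,24,25,26,27,28,29,30,31): XOR of data positions = 1⊕1⊕0⊕0⊕1⊕1⊕0⊕1⊕1⊕0⊕1⊕1⊕1⊕1⊕0 = 0
p16 (pos 16,17,18,19,20,21,22,23,24,25,26,27,28,29,30,31): XOR of data positions = 0⊕0⊕1⊕0⊕0⊕0⊕1⊕1⊕1⊕0⊕1⊕1⊕1⊕1⊕0 = 0
Codeword: 1010110011001100001000111011110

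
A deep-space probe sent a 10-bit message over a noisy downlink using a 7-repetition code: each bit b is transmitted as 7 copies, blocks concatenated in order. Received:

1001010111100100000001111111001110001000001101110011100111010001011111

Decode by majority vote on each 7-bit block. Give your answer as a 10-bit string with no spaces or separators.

Block 1 (1001010): 3 ones → 0
Block 2 (1111001): 5 ones → 1
Block 3 (0000000): 0 ones → 0
Block 4 (1111111): 7 ones → 1
Block 5 (0011100): 3 ones → 0
Block 6 (0100000): 1 one → 0
Block 7 (1101110): 5 ones → 1
Block 8 (0111001): 4 ones → 1
Block 9 (1101000): 3 ones → 0
Block 10 (1011111): 6 ones → 1

0101001101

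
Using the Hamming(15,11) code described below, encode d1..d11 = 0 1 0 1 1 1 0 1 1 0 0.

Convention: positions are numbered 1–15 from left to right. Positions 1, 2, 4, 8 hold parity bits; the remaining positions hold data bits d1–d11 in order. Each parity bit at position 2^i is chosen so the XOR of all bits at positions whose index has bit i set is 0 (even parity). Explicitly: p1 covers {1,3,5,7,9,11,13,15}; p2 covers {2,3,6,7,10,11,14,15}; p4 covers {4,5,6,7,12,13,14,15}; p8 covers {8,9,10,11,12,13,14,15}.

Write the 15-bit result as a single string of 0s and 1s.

000010101101100

Place data at non-parity positions: p1 p2 0 p4 1 0 1 p8 1 1 0 1 1 0 0
p1 (pos 1,3,5,7,9,11,13,15): XOR of data positions = 0⊕1⊕1⊕1⊕0⊕1⊕0 = 0
p2 (pos 2,3,6,7,10,11,14,15): XOR of data positions = 0⊕0⊕1⊕1⊕0⊕0⊕0 = 0
p4 (pos 4,5,6,7,12,13,14,15): XOR of data positions = 1⊕0⊕1⊕1⊕1⊕0⊕0 = 0
p8 (pos 8,9,10,11,12,13,14,15): XOR of data positions = 1⊕1⊕0⊕1⊕1⊕0⊕0 = 0
Codeword: 000010101101100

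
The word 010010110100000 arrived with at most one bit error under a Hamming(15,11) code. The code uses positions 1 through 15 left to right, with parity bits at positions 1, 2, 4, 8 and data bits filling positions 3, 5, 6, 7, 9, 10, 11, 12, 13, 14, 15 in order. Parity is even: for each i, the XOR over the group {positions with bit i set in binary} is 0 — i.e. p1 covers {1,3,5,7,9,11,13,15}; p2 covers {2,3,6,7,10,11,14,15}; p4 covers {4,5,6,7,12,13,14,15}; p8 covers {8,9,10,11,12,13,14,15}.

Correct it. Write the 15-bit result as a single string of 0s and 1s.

s1 (pos 1,3,5,7,9,11,13,15): 0⊕0⊕1⊕1⊕0⊕0⊕0⊕0 = 0
s2 (pos 2,3,6,7,10,11,14,15): 1⊕0⊕0⊕1⊕1⊕0⊕0⊕0 = 1
s4 (pos 4,5,6,7,12,13,14,15): 0⊕1⊕0⊕1⊕0⊕0⊕0⊕0 = 0
s8 (pos 8,9,10,11,12,13,14,15): 1⊕0⊕1⊕0⊕0⊕0⊕0⊕0 = 0
Syndrome s8…s1 = 0010 → error at position 2.
Flip position 2: 010010110100000 → 000010110100000

000010110100000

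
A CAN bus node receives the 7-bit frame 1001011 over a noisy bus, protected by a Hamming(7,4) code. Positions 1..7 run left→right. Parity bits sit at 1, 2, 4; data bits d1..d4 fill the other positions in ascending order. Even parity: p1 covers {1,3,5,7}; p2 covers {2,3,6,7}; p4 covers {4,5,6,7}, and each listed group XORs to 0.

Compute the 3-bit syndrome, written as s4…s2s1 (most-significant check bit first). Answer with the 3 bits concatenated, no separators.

100

s1 (pos 1,3,5,7): 1⊕0⊕0⊕1 = 0
s2 (pos 2,3,6,7): 0⊕0⊕1⊕1 = 0
s4 (pos 4,5,6,7): 1⊕0⊕1⊕1 = 1
Syndrome s4…s1 = 100 → error at position 4.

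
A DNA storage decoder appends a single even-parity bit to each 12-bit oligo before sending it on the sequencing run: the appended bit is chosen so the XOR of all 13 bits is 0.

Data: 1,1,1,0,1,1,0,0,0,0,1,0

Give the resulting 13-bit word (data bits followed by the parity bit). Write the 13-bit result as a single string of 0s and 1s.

1110110000100

XOR of the 12 data bits: 1⊕1⊕1⊕0⊕1⊕1⊕0⊕0⊕0⊕0⊕1⊕0 = 0
Parity bit = 0 (so all 13 bits XOR to 0).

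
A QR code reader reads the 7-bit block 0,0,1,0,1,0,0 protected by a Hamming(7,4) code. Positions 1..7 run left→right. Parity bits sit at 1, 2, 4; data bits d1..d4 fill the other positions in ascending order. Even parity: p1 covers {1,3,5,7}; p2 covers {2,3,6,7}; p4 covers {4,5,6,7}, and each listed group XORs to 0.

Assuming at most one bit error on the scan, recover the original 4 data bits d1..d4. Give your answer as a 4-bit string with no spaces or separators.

1110

s1 (pos 1,3,5,7): 0⊕1⊕1⊕0 = 0
s2 (pos 2,3,6,7): 0⊕1⊕0⊕0 = 1
s4 (pos 4,5,6,7): 0⊕1⊕0⊕0 = 1
Syndrome s4…s1 = 110 → error at position 6.
Flip position 6: 0010100 → 0010110
Read data bits from positions 3,5,6,7: 1110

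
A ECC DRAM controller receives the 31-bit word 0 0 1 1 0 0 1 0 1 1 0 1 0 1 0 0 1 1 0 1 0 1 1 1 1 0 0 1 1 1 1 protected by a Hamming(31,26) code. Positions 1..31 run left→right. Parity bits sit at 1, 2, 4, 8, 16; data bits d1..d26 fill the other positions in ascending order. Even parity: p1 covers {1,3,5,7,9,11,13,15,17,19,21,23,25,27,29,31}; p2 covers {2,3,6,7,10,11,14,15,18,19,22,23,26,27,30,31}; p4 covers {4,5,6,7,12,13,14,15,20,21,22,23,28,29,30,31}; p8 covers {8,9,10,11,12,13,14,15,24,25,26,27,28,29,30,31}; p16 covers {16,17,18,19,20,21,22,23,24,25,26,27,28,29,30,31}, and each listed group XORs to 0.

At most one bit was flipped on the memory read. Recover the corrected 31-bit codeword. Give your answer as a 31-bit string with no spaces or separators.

0011001011010100110100111001111

s1 (pos 1,3,5,7,9,11,13,15,17,19,21,23,25,27,29,31): 0⊕1⊕0⊕1⊕1⊕0⊕0⊕0⊕1⊕0⊕0⊕1⊕1⊕0⊕1⊕1 = 0
s2 (pos 2,3,6,7,10,11,14,15,18,19,22,23,26,27,30,31): 0⊕1⊕0⊕1⊕1⊕0⊕1⊕0⊕1⊕0⊕1⊕1⊕0⊕0⊕1⊕1 = 1
s4 (pos 4,5,6,7,12,13,14,15,20,21,22,23,28,29,30,31): 1⊕0⊕0⊕1⊕1⊕0⊕1⊕0⊕1⊕0⊕1⊕1⊕1⊕1⊕1⊕1 = 1
s8 (pos 8,9,10,11,12,13,14,15,24,25,26,27,28,29,30,31): 0⊕1⊕1⊕0⊕1⊕0⊕1⊕0⊕1⊕1⊕0⊕0⊕1⊕1⊕1⊕1 = 0
s16 (pos 16,17,18,19,20,21,22,23,24,25,26,27,28,29,30,31): 0⊕1⊕1⊕0⊕1⊕0⊕1⊕1⊕1⊕1⊕0⊕0⊕1⊕1⊕1⊕1 = 1
Syndrome s16…s1 = 10110 → error at position 22.
Flip position 22: 0011001011010100110101111001111 → 0011001011010100110100111001111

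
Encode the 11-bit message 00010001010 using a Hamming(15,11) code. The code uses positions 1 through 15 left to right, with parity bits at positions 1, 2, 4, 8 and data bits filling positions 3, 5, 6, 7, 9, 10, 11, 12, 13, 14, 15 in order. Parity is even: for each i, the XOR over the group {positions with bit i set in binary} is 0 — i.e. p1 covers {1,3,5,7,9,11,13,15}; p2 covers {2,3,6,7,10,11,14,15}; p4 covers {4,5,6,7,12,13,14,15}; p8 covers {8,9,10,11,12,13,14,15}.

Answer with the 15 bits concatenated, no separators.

Place data at non-parity positions: p1 p2 0 p4 0 0 1 p8 0 0 0 1 0 1 0
p1 (pos 1,3,5,7,9,11,13,15): XOR of data positions = 0⊕0⊕1⊕0⊕0⊕0⊕0 = 1
p2 (pos 2,3,6,7,10,11,14,15): XOR of data positions = 0⊕0⊕1⊕0⊕0⊕1⊕0 = 0
p4 (pos 4,5,6,7,12,13,14,15): XOR of data positions = 0⊕0⊕1⊕1⊕0⊕1⊕0 = 1
p8 (pos 8,9,10,11,12,13,14,15): XOR of data positions = 0⊕0⊕0⊕1⊕0⊕1⊕0 = 0
Codeword: 100100100001010

100100100001010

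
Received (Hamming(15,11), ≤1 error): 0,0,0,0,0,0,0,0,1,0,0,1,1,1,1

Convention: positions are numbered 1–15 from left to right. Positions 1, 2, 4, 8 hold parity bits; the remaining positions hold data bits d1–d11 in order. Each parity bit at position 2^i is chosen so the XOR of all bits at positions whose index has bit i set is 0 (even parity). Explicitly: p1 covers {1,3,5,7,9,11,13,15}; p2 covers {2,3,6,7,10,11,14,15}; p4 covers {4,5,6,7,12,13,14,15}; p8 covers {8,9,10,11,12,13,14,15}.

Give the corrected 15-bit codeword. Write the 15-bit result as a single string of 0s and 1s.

000000000001111

s1 (pos 1,3,5,7,9,11,13,15): 0⊕0⊕0⊕0⊕1⊕0⊕1⊕1 = 1
s2 (pos 2,3,6,7,10,11,14,15): 0⊕0⊕0⊕0⊕0⊕0⊕1⊕1 = 0
s4 (pos 4,5,6,7,12,13,14,15): 0⊕0⊕0⊕0⊕1⊕1⊕1⊕1 = 0
s8 (pos 8,9,10,11,12,13,14,15): 0⊕1⊕0⊕0⊕1⊕1⊕1⊕1 = 1
Syndrome s8…s1 = 1001 → error at position 9.
Flip position 9: 000000001001111 → 000000000001111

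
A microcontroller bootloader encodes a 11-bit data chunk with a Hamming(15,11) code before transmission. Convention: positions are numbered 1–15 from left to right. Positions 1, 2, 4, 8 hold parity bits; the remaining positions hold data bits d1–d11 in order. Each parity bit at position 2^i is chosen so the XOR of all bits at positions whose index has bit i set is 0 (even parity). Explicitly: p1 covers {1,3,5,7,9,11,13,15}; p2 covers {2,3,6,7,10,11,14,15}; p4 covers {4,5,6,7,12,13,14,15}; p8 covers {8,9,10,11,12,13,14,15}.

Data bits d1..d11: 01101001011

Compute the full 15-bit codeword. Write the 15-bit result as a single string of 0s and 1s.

110111001001011

Place data at non-parity positions: p1 p2 0 p4 1 1 0 p8 1 0 0 1 0 1 1
p1 (pos 1,3,5,7,9,11,13,15): XOR of data positions = 0⊕1⊕0⊕1⊕0⊕0⊕1 = 1
p2 (pos 2,3,6,7,10,11,14,15): XOR of data positions = 0⊕1⊕0⊕0⊕0⊕1⊕1 = 1
p4 (pos 4,5,6,7,12,13,14,15): XOR of data positions = 1⊕1⊕0⊕1⊕0⊕1⊕1 = 1
p8 (pos 8,9,10,11,12,13,14,15): XOR of data positions = 1⊕0⊕0⊕1⊕0⊕1⊕1 = 0
Codeword: 110111001001011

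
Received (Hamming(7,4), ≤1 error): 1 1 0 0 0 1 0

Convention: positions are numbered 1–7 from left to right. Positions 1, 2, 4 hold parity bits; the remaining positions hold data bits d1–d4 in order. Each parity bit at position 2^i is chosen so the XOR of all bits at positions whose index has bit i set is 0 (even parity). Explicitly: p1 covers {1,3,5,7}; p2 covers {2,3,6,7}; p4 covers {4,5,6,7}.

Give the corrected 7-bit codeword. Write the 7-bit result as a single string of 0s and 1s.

1100110

s1 (pos 1,3,5,7): 1⊕0⊕0⊕0 = 1
s2 (pos 2,3,6,7): 1⊕0⊕1⊕0 = 0
s4 (pos 4,5,6,7): 0⊕0⊕1⊕0 = 1
Syndrome s4…s1 = 101 → error at position 5.
Flip position 5: 1100010 → 1100110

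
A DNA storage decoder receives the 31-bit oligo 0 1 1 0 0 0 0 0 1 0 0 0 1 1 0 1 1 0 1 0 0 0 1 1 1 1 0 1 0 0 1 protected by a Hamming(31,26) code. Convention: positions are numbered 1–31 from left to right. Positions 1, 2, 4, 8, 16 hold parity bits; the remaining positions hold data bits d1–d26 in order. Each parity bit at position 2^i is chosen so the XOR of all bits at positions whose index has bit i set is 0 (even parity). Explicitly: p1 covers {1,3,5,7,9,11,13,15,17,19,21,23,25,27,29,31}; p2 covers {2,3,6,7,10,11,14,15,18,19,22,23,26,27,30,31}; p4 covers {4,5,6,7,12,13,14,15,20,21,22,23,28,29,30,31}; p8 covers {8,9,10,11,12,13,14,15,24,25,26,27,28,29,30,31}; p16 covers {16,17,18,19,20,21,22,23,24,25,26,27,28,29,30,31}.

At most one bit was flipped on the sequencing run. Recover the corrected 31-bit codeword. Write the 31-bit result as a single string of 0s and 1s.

s1 (pos 1,3,5,7,9,11,13,15,17,19,21,23,25,27,29,31): 0⊕1⊕0⊕0⊕1⊕0⊕1⊕0⊕1⊕1⊕0⊕1⊕1⊕0⊕0⊕1 = 0
s2 (pos 2,3,6,7,10,11,14,15,18,19,22,23,26,27,30,31): 1⊕1⊕0⊕0⊕0⊕0⊕1⊕0⊕0⊕1⊕0⊕1⊕1⊕0⊕0⊕1 = 1
s4 (pos 4,5,6,7,12,13,14,15,20,21,22,23,28,29,30,31): 0⊕0⊕0⊕0⊕0⊕1⊕1⊕0⊕0⊕0⊕0⊕1⊕1⊕0⊕0⊕1 = 1
s8 (pos 8,9,10,11,12,13,14,15,24,25,26,27,28,29,30,31): 0⊕1⊕0⊕0⊕0⊕1⊕1⊕0⊕1⊕1⊕1⊕0⊕1⊕0⊕0⊕1 = 0
s16 (pos 16,17,18,19,20,21,22,23,24,25,26,27,28,29,30,31): 1⊕1⊕0⊕1⊕0⊕0⊕0⊕1⊕1⊕1⊕1⊕0⊕1⊕0⊕0⊕1 = 1
Syndrome s16…s1 = 10110 → error at position 22.
Flip position 22: 0110000010001101101000111101001 → 0110000010001101101001111101001

0110000010001101101001111101001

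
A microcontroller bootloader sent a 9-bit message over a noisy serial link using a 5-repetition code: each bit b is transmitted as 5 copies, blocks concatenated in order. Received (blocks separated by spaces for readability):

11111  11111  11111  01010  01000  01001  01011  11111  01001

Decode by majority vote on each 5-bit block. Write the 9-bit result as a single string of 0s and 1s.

Block 1 (11111): 5 ones → 1
Block 2 (11111): 5 ones → 1
Block 3 (11111): 5 ones → 1
Block 4 (01010): 2 ones → 0
Block 5 (01000): 1 one → 0
Block 6 (01001): 2 ones → 0
Block 7 (01011): 3 ones → 1
Block 8 (11111): 5 ones → 1
Block 9 (01001): 2 ones → 0

111000110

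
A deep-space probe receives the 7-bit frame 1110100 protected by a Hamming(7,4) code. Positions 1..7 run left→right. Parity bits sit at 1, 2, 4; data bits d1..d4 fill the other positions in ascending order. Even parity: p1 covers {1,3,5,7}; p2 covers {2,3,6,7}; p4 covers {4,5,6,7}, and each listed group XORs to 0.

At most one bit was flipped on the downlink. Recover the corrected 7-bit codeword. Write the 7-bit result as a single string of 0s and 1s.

1110000

s1 (pos 1,3,5,7): 1⊕1⊕1⊕0 = 1
s2 (pos 2,3,6,7): 1⊕1⊕0⊕0 = 0
s4 (pos 4,5,6,7): 0⊕1⊕0⊕0 = 1
Syndrome s4…s1 = 101 → error at position 5.
Flip position 5: 1110100 → 1110000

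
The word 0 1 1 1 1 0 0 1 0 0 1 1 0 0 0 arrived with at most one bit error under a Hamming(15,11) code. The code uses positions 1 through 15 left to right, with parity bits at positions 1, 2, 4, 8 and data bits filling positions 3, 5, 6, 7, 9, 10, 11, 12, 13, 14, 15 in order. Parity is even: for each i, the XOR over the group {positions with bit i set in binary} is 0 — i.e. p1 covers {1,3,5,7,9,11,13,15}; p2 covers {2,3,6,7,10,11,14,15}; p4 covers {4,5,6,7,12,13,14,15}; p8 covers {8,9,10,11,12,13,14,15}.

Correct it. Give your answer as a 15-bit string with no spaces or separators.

011110010011001

s1 (pos 1,3,5,7,9,11,13,15): 0⊕1⊕1⊕0⊕0⊕1⊕0⊕0 = 1
s2 (pos 2,3,6,7,10,11,14,15): 1⊕1⊕0⊕0⊕0⊕1⊕0⊕0 = 1
s4 (pos 4,5,6,7,12,13,14,15): 1⊕1⊕0⊕0⊕1⊕0⊕0⊕0 = 1
s8 (pos 8,9,10,11,12,13,14,15): 1⊕0⊕0⊕1⊕1⊕0⊕0⊕0 = 1
Syndrome s8…s1 = 1111 → error at position 15.
Flip position 15: 011110010011000 → 011110010011001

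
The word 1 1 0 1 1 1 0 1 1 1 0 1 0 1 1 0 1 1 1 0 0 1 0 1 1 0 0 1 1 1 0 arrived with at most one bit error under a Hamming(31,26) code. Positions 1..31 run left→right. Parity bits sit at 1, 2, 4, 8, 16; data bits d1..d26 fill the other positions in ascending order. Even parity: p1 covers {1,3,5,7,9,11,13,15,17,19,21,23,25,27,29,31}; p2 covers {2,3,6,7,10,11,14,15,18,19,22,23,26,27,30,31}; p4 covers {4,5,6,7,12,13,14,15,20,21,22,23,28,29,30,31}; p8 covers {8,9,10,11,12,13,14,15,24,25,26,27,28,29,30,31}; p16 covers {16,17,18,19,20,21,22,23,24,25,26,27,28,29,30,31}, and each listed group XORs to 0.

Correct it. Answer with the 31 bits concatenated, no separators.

1101110111010110111001011101110

s1 (pos 1,3,5,7,9,11,13,15,17,19,21,23,25,27,29,31): 1⊕0⊕1⊕0⊕1⊕0⊕0⊕1⊕1⊕1⊕0⊕0⊕1⊕0⊕1⊕0 = 0
s2 (pos 2,3,6,7,10,11,14,15,18,19,22,23,26,27,30,31): 1⊕0⊕1⊕0⊕1⊕0⊕1⊕1⊕1⊕1⊕1⊕0⊕0⊕0⊕1⊕0 = 1
s4 (pos 4,5,6,7,12,13,14,15,20,21,22,23,28,29,30,31): 1⊕1⊕1⊕0⊕1⊕0⊕1⊕1⊕0⊕0⊕1⊕0⊕1⊕1⊕1⊕0 = 0
s8 (pos 8,9,10,11,12,13,14,15,24,25,26,27,28,29,30,31): 1⊕1⊕1⊕0⊕1⊕0⊕1⊕1⊕1⊕1⊕0⊕0⊕1⊕1⊕1⊕0 = 1
s16 (pos 16,17,18,19,20,21,22,23,24,25,26,27,28,29,30,31): 0⊕1⊕1⊕1⊕0⊕0⊕1⊕0⊕1⊕1⊕0⊕0⊕1⊕1⊕1⊕0 = 1
Syndrome s16…s1 = 11010 → error at position 26.
Flip position 26: 1101110111010110111001011001110 → 1101110111010110111001011101110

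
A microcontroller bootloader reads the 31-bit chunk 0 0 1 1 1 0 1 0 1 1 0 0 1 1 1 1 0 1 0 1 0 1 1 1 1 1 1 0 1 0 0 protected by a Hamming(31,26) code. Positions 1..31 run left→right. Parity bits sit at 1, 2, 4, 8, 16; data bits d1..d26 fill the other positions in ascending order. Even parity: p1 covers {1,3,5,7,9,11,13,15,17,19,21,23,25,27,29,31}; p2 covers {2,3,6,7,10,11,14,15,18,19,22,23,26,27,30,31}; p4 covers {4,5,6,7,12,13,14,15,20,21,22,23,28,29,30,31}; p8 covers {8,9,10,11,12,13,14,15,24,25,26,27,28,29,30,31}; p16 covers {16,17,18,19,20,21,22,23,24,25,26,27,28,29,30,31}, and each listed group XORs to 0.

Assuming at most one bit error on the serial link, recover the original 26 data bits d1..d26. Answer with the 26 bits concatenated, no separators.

s1 (pos 1,3,5,7,9,11,13,15,17,19,21,23,25,27,29,31): 0⊕1⊕1⊕1⊕1⊕0⊕1⊕1⊕0⊕0⊕0⊕1⊕1⊕1⊕1⊕0 = 0
s2 (pos 2,3,6,7,10,11,14,15,18,19,22,23,26,27,30,31): 0⊕1⊕0⊕1⊕1⊕0⊕1⊕1⊕1⊕0⊕1⊕1⊕1⊕1⊕0⊕0 = 0
s4 (pos 4,5,6,7,12,13,14,15,20,21,22,23,28,29,30,31): 1⊕1⊕0⊕1⊕0⊕1⊕1⊕1⊕1⊕0⊕1⊕1⊕0⊕1⊕0⊕0 = 0
s8 (pos 8,9,10,11,12,13,14,15,24,25,26,27,28,29,30,31): 0⊕1⊕1⊕0⊕0⊕1⊕1⊕1⊕1⊕1⊕1⊕1⊕0⊕1⊕0⊕0 = 0
s16 (pos 16,17,18,19,20,21,22,23,24,25,26,27,28,29,30,31): 1⊕0⊕1⊕0⊕1⊕0⊕1⊕1⊕1⊕1⊕1⊕1⊕0⊕1⊕0⊕0 = 0
Syndrome s16…s1 = 00000 → no error.
Read data bits from positions 3,5,6,7,9,10,11,12,13,14,15,17,18,19,20,21,22,23,24,25,26,27,28,29,30,31: 11011100111010101111110100

11011100111010101111110100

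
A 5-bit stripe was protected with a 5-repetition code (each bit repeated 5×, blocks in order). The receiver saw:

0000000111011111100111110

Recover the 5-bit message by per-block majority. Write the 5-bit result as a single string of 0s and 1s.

Block 1 (00000): 0 ones → 0
Block 2 (00111): 3 ones → 1
Block 3 (01111): 4 ones → 1
Block 4 (11001): 3 ones → 1
Block 5 (11110): 4 ones → 1

01111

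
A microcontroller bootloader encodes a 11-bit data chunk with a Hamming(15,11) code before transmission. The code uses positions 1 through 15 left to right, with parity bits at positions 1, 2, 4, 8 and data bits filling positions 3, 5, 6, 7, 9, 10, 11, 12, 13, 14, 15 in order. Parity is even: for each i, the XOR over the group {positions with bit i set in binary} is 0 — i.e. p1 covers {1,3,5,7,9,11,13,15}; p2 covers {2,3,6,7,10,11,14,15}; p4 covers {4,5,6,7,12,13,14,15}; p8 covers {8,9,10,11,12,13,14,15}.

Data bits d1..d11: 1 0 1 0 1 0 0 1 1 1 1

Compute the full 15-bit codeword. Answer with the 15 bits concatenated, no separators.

001101011001111

Place data at non-parity positions: p1 p2 1 p4 0 1 0 p8 1 0 0 1 1 1 1
p1 (pos 1,3,5,7,9,11,13,15): XOR of data positions = 1⊕0⊕0⊕1⊕0⊕1⊕1 = 0
p2 (pos 2,3,6,7,10,11,14,15): XOR of data positions = 1⊕1⊕0⊕0⊕0⊕1⊕1 = 0
p4 (pos 4,5,6,7,12,13,14,15): XOR of data positions = 0⊕1⊕0⊕1⊕1⊕1⊕1 = 1
p8 (pos 8,9,10,11,12,13,14,15): XOR of data positions = 1⊕0⊕0⊕1⊕1⊕1⊕1 = 1
Codeword: 001101011001111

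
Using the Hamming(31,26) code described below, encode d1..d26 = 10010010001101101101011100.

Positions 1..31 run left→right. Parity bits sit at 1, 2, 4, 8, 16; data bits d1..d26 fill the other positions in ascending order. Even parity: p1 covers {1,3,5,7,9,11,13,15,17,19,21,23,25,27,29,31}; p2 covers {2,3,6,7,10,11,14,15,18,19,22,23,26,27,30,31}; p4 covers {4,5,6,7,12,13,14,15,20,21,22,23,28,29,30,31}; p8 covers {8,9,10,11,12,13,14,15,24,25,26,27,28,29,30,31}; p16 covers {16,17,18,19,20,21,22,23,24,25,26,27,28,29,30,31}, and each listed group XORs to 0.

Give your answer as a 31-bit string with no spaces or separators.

0011001000100011101101101011100

Place data at non-parity positions: p1 p2 1 p4 0 0 1 p8 0 0 1 0 0 0 1 p16 1 0 1 1 0 1 1 0 1 0 1 1 1 0 0
p1 (pos 1,3,5,7,9,11,13,15,17,19,21,23,25,27,29,31): XOR of data positions = 1⊕0⊕1⊕0⊕1⊕0⊕1⊕1⊕1⊕0⊕1⊕1⊕1⊕1⊕0 = 0
p2 (pos 2,3,6,7,10,11,14,15,18,19,22,23,26,27,30,31): XOR of data positions = 1⊕0⊕1⊕0⊕1⊕0⊕1⊕0⊕1⊕1⊕1⊕0⊕1⊕0⊕0 = 0
p4 (pos 4,5,6,7,12,13,14,15,20,21,22,23,28,29,30,31): XOR of data positions = 0⊕0⊕1⊕0⊕0⊕0⊕1⊕1⊕0⊕1⊕1⊕1⊕1⊕0⊕0 = 1
p8 (pos 8,9,10,11,12,13,14,15,24,25,26,27,28,29,30,31): XOR of data positions = 0⊕0⊕1⊕0⊕0⊕0⊕1⊕0⊕1⊕0⊕1⊕1⊕1⊕0⊕0 = 0
p16 (pos 16,17,18,19,20,21,22,23,24,25,26,27,28,29,30,31): XOR of data positions = 1⊕0⊕1⊕1⊕0⊕1⊕1⊕0⊕1⊕0⊕1⊕1⊕1⊕0⊕0 = 1
Codeword: 0011001000100011101101101011100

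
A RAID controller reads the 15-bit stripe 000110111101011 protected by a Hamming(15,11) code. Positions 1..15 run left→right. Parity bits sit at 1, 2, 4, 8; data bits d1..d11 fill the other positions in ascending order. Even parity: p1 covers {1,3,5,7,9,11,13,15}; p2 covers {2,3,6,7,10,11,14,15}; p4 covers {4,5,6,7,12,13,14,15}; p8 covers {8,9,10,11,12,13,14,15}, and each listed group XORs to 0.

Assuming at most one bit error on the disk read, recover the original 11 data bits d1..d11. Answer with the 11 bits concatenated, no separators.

01011101011

s1 (pos 1,3,5,7,9,11,13,15): 0⊕0⊕1⊕1⊕1⊕0⊕0⊕1 = 0
s2 (pos 2,3,6,7,10,11,14,15): 0⊕0⊕0⊕1⊕1⊕0⊕1⊕1 = 0
s4 (pos 4,5,6,7,12,13,14,15): 1⊕1⊕0⊕1⊕1⊕0⊕1⊕1 = 0
s8 (pos 8,9,10,11,12,13,14,15): 1⊕1⊕1⊕0⊕1⊕0⊕1⊕1 = 0
Syndrome s8…s1 = 0000 → no error.
Read data bits from positions 3,5,6,7,9,10,11,12,13,14,15: 01011101011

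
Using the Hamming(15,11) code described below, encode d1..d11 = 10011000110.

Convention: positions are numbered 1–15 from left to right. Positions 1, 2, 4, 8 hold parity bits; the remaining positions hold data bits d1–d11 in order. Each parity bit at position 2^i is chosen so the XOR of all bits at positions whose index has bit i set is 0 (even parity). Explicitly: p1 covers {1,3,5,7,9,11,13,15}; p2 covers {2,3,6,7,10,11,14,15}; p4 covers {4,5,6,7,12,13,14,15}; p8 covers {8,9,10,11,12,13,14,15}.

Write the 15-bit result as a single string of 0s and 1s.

Place data at non-parity positions: p1 p2 1 p4 0 0 1 p8 1 0 0 0 1 1 0
p1 (pos 1,3,5,7,9,11,13,15): XOR of data positions = 1⊕0⊕1⊕1⊕0⊕1⊕0 = 0
p2 (pos 2,3,6,7,10,11,14,15): XOR of data positions = 1⊕0⊕1⊕0⊕0⊕1⊕0 = 1
p4 (pos 4,5,6,7,12,13,14,15): XOR of data positions = 0⊕0⊕1⊕0⊕1⊕1⊕0 = 1
p8 (pos 8,9,10,11,12,13,14,15): XOR of data positions = 1⊕0⊕0⊕0⊕1⊕1⊕0 = 1
Codeword: 011100111000110

011100111000110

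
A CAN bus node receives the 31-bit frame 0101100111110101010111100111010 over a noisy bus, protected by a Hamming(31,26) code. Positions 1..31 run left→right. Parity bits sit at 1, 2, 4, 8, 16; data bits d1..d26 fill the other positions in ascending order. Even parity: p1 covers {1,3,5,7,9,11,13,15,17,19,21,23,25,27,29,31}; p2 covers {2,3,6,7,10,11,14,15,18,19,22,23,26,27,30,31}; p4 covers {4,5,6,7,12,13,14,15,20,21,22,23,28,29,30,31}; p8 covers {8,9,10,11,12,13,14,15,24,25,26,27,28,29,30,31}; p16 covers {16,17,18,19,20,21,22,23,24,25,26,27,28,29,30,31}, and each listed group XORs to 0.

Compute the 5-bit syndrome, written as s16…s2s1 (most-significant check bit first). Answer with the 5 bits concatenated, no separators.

00000

s1 (pos 1,3,5,7,9,11,13,15,17,19,21,23,25,27,29,31): 0⊕0⊕1⊕0⊕1⊕1⊕0⊕0⊕0⊕0⊕1⊕1⊕0⊕1⊕0⊕0 = 0
s2 (pos 2,3,6,7,10,11,14,15,18,19,22,23,26,27,30,31): 1⊕0⊕0⊕0⊕1⊕1⊕1⊕0⊕1⊕0⊕1⊕1⊕1⊕1⊕1⊕0 = 0
s4 (pos 4,5,6,7,12,13,14,15,20,21,22,23,28,29,30,31): 1⊕1⊕0⊕0⊕1⊕0⊕1⊕0⊕1⊕1⊕1⊕1⊕1⊕0⊕1⊕0 = 0
s8 (pos 8,9,10,11,12,13,14,15,24,25,26,27,28,29,30,31): 1⊕1⊕1⊕1⊕1⊕0⊕1⊕0⊕0⊕0⊕1⊕1⊕1⊕0⊕1⊕0 = 0
s16 (pos 16,17,18,19,20,21,22,23,24,25,26,27,28,29,30,31): 1⊕0⊕1⊕0⊕1⊕1⊕1⊕1⊕0⊕0⊕1⊕1⊕1⊕0⊕1⊕0 = 0
Syndrome s16…s1 = 00000 → no error.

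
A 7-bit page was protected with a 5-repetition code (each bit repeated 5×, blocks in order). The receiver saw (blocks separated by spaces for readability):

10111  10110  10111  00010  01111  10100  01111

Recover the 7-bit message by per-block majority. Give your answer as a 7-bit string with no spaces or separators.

1110101

Block 1 (10111): 4 ones → 1
Block 2 (10110): 3 ones → 1
Block 3 (10111): 4 ones → 1
Block 4 (00010): 1 one → 0
Block 5 (01111): 4 ones → 1
Block 6 (10100): 2 ones → 0
Block 7 (01111): 4 ones → 1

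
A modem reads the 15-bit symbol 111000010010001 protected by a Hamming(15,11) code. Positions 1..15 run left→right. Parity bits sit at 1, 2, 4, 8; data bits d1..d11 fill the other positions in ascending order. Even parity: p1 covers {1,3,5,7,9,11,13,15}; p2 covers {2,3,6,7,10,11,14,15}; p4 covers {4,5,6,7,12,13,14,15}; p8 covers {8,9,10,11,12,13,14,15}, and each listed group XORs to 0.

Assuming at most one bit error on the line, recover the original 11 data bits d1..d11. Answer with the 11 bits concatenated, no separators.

s1 (pos 1,3,5,7,9,11,13,15): 1⊕1⊕0⊕0⊕0⊕1⊕0⊕1 = 0
s2 (pos 2,3,6,7,10,11,14,15): 1⊕1⊕0⊕0⊕0⊕1⊕0⊕1 = 0
s4 (pos 4,5,6,7,12,13,14,15): 0⊕0⊕0⊕0⊕0⊕0⊕0⊕1 = 1
s8 (pos 8,9,10,11,12,13,14,15): 1⊕0⊕0⊕1⊕0⊕0⊕0⊕1 = 1
Syndrome s8…s1 = 1100 → error at position 12.
Flip position 12: 111000010010001 → 111000010011001
Read data bits from positions 3,5,6,7,9,10,11,12,13,14,15: 10000011001

10000011001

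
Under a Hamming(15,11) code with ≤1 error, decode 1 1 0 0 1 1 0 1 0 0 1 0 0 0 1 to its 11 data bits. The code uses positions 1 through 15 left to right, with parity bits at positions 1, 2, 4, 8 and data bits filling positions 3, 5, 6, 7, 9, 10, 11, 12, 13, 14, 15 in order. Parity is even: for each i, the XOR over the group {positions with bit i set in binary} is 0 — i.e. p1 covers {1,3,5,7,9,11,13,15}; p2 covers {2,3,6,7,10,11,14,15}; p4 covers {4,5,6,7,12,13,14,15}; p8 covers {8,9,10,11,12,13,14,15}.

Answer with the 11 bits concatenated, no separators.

01100011001

s1 (pos 1,3,5,7,9,11,13,15): 1⊕0⊕1⊕0⊕0⊕1⊕0⊕1 = 0
s2 (pos 2,3,6,7,10,11,14,15): 1⊕0⊕1⊕0⊕0⊕1⊕0⊕1 = 0
s4 (pos 4,5,6,7,12,13,14,15): 0⊕1⊕1⊕0⊕0⊕0⊕0⊕1 = 1
s8 (pos 8,9,10,11,12,13,14,15): 1⊕0⊕0⊕1⊕0⊕0⊕0⊕1 = 1
Syndrome s8…s1 = 1100 → error at position 12.
Flip position 12: 110011010010001 → 110011010011001
Read data bits from positions 3,5,6,7,9,10,11,12,13,14,15: 01100011001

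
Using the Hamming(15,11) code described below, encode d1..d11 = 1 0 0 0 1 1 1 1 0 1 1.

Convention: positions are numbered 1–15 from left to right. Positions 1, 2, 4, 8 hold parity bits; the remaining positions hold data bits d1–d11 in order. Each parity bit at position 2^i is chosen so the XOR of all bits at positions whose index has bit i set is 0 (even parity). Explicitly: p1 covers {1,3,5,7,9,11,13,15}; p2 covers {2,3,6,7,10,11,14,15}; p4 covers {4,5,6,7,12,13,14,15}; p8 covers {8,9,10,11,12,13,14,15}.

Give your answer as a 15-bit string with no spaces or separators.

Place data at non-parity positions: p1 p2 1 p4 0 0 0 p8 1 1 1 1 0 1 1
p1 (pos 1,3,5,7,9,11,13,15): XOR of data positions = 1⊕0⊕0⊕1⊕1⊕0⊕1 = 0
p2 (pos 2,3,6,7,10,11,14,15): XOR of data positions = 1⊕0⊕0⊕1⊕1⊕1⊕1 = 1
p4 (pos 4,5,6,7,12,13,14,15): XOR of data positions = 0⊕0⊕0⊕1⊕0⊕1⊕1 = 1
p8 (pos 8,9,10,11,12,13,14,15): XOR of data positions = 1⊕1⊕1⊕1⊕0⊕1⊕1 = 0
Codeword: 011100001111011

011100001111011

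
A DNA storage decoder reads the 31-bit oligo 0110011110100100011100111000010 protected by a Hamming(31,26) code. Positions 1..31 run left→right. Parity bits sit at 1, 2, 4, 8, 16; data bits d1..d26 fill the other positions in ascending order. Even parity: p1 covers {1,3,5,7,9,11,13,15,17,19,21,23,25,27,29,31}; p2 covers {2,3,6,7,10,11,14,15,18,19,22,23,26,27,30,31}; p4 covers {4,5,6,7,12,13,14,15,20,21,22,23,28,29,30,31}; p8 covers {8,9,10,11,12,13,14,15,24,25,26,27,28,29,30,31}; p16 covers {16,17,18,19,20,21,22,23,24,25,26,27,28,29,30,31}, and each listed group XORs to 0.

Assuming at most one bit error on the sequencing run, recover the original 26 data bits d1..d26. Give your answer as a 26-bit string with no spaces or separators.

10111010010011100110000010

s1 (pos 1,3,5,7,9,11,13,15,17,19,21,23,25,27,29,31): 0⊕1⊕0⊕1⊕1⊕1⊕0⊕0⊕0⊕1⊕0⊕1⊕1⊕0⊕0⊕0 = 1
s2 (pos 2,3,6,7,10,11,14,15,18,19,22,23,26,27,30,31): 1⊕1⊕1⊕1⊕0⊕1⊕1⊕0⊕1⊕1⊕0⊕1⊕0⊕0⊕1⊕0 = 0
s4 (pos 4,5,6,7,12,13,14,15,20,21,22,23,28,29,30,31): 0⊕0⊕1⊕1⊕0⊕0⊕1⊕0⊕1⊕0⊕0⊕1⊕0⊕0⊕1⊕0 = 0
s8 (pos 8,9,10,11,12,13,14,15,24,25,26,27,28,29,30,31): 1⊕1⊕0⊕1⊕0⊕0⊕1⊕0⊕1⊕1⊕0⊕0⊕0⊕0⊕1⊕0 = 1
s16 (pos 16,17,18,19,20,21,22,23,24,25,26,27,28,29,30,31): 0⊕0⊕1⊕1⊕1⊕0⊕0⊕1⊕1⊕1⊕0⊕0⊕0⊕0⊕1⊕0 = 1
Syndrome s16…s1 = 11001 → error at position 25.
Flip position 25: 0110011110100100011100111000010 → 0110011110100100011100110000010
Read data bits from positions 3,5,6,7,9,10,11,12,13,14,15,17,18,19,20,21,22,23,24,25,26,27,28,29,30,31: 10111010010011100110000010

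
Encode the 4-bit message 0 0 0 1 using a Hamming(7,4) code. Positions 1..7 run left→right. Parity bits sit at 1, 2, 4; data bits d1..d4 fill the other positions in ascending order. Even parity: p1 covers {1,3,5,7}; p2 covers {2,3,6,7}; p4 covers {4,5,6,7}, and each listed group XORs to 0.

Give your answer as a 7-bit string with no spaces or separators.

Place data at non-parity positions: p1 p2 0 p4 0 0 1
p1 (pos 1,3,5,7): XOR of data positions = 0⊕0⊕1 = 1
p2 (pos 2,3,6,7): XOR of data positions = 0⊕0⊕1 = 1
p4 (pos 4,5,6,7): XOR of data positions = 0⊕0⊕1 = 1
Codeword: 1101001

1101001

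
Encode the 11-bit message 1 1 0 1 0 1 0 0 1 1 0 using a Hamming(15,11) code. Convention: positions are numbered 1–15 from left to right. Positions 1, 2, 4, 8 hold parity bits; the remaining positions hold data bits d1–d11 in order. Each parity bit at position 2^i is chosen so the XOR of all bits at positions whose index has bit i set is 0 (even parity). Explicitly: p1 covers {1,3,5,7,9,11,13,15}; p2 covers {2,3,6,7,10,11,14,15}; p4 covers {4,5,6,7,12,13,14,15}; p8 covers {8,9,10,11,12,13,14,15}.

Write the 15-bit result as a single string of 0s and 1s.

Place data at non-parity positions: p1 p2 1 p4 1 0 1 p8 0 1 0 0 1 1 0
p1 (pos 1,3,5,7,9,11,13,15): XOR of data positions = 1⊕1⊕1⊕0⊕0⊕1⊕0 = 0
p2 (pos 2,3,6,7,10,11,14,15): XOR of data positions = 1⊕0⊕1⊕1⊕0⊕1⊕0 = 0
p4 (pos 4,5,6,7,12,13,14,15): XOR of data positions = 1⊕0⊕1⊕0⊕1⊕1⊕0 = 0
p8 (pos 8,9,10,11,12,13,14,15): XOR of data positions = 0⊕1⊕0⊕0⊕1⊕1⊕0 = 1
Codeword: 001010110100110

001010110100110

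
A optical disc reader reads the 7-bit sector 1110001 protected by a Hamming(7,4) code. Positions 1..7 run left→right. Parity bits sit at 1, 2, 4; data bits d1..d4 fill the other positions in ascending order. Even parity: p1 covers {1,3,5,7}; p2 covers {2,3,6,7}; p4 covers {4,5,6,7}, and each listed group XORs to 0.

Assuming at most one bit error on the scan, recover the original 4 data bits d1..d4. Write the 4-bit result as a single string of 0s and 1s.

s1 (pos 1,3,5,7): 1⊕1⊕0⊕1 = 1
s2 (pos 2,3,6,7): 1⊕1⊕0⊕1 = 1
s4 (pos 4,5,6,7): 0⊕0⊕0⊕1 = 1
Syndrome s4…s1 = 111 → error at position 7.
Flip position 7: 1110001 → 1110000
Read data bits from positions 3,5,6,7: 1000

1000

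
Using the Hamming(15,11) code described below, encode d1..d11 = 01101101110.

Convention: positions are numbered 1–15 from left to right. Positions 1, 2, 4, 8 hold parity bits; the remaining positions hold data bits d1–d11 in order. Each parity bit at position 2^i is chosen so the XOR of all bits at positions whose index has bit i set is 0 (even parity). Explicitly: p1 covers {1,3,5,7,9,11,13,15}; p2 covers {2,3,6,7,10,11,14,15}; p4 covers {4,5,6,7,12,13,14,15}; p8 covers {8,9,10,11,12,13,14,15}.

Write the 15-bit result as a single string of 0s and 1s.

110111011101110

Place data at non-parity positions: p1 p2 0 p4 1 1 0 p8 1 1 0 1 1 1 0
p1 (pos 1,3,5,7,9,11,13,15): XOR of data positions = 0⊕1⊕0⊕1⊕0⊕1⊕0 = 1
p2 (pos 2,3,6,7,10,11,14,15): XOR of data positions = 0⊕1⊕0⊕1⊕0⊕1⊕0 = 1
p4 (pos 4,5,6,7,12,13,14,15): XOR of data positions = 1⊕1⊕0⊕1⊕1⊕1⊕0 = 1
p8 (pos 8,9,10,11,12,13,14,15): XOR of data positions = 1⊕1⊕0⊕1⊕1⊕1⊕0 = 1
Codeword: 110111011101110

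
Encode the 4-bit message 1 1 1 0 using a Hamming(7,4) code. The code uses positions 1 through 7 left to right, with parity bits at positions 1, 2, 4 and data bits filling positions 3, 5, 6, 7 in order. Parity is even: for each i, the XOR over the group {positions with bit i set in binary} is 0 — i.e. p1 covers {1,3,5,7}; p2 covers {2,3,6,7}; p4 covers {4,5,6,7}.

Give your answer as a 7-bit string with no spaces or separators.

0010110

Place data at non-parity positions: p1 p2 1 p4 1 1 0
p1 (pos 1,3,5,7): XOR of data positions = 1⊕1⊕0 = 0
p2 (pos 2,3,6,7): XOR of data positions = 1⊕1⊕0 = 0
p4 (pos 4,5,6,7): XOR of data positions = 1⊕1⊕0 = 0
Codeword: 0010110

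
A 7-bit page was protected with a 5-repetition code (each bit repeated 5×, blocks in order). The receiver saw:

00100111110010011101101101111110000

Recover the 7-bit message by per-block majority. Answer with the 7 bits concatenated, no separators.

Block 1 (00100): 1 one → 0
Block 2 (11111): 5 ones → 1
Block 3 (00100): 1 one → 0
Block 4 (11101): 4 ones → 1
Block 5 (10110): 3 ones → 1
Block 6 (11111): 5 ones → 1
Block 7 (10000): 1 one → 0

0101110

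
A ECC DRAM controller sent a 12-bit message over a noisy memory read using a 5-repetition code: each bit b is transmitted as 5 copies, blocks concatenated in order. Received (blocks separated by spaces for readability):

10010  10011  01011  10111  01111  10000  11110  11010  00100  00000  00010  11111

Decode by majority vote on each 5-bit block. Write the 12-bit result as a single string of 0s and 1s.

011110110001

Block 1 (10010): 2 ones → 0
Block 2 (10011): 3 ones → 1
Block 3 (01011): 3 ones → 1
Block 4 (10111): 4 ones → 1
Block 5 (01111): 4 ones → 1
Block 6 (10000): 1 one → 0
Block 7 (11110): 4 ones → 1
Block 8 (11010): 3 ones → 1
Block 9 (00100): 1 one → 0
Block 10 (00000): 0 ones → 0
Block 11 (00010): 1 one → 0
Block 12 (11111): 5 ones → 1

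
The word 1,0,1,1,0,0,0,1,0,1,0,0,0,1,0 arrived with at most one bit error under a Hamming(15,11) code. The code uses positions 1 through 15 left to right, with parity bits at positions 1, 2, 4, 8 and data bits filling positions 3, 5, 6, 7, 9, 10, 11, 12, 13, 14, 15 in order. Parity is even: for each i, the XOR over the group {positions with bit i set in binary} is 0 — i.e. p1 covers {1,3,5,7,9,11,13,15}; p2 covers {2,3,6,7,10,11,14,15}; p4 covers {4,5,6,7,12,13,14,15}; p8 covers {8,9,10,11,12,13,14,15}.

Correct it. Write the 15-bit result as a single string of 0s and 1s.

s1 (pos 1,3,5,7,9,11,13,15): 1⊕1⊕0⊕0⊕0⊕0⊕0⊕0 = 0
s2 (pos 2,3,6,7,10,11,14,15): 0⊕1⊕0⊕0⊕1⊕0⊕1⊕0 = 1
s4 (pos 4,5,6,7,12,13,14,15): 1⊕0⊕0⊕0⊕0⊕0⊕1⊕0 = 0
s8 (pos 8,9,10,11,12,13,14,15): 1⊕0⊕1⊕0⊕0⊕0⊕1⊕0 = 1
Syndrome s8…s1 = 1010 → error at position 10.
Flip position 10: 101100010100010 → 101100010000010

101100010000010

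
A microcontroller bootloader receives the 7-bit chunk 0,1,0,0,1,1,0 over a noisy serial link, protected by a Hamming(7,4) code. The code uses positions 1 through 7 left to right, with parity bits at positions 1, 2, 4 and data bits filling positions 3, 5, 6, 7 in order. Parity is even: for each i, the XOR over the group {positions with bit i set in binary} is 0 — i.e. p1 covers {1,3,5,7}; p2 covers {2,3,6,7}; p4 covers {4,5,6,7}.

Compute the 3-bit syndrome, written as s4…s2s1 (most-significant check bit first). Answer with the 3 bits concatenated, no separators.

s1 (pos 1,3,5,7): 0⊕0⊕1⊕0 = 1
s2 (pos 2,3,6,7): 1⊕0⊕1⊕0 = 0
s4 (pos 4,5,6,7): 0⊕1⊕1⊕0 = 0
Syndrome s4…s1 = 001 → error at position 1.

001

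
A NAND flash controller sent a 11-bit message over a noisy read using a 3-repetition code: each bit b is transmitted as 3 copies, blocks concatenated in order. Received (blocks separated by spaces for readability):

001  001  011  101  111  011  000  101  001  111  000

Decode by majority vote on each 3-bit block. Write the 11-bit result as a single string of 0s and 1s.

00111101010

Block 1 (001): 1 one → 0
Block 2 (001): 1 one → 0
Block 3 (011): 2 ones → 1
Block 4 (101): 2 ones → 1
Block 5 (111): 3 ones → 1
Block 6 (011): 2 ones → 1
Block 7 (000): 0 ones → 0
Block 8 (101): 2 ones → 1
Block 9 (001): 1 one → 0
Block 10 (111): 3 ones → 1
Block 11 (000): 0 ones → 0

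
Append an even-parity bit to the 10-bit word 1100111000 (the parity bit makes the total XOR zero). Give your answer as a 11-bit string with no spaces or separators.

XOR of the 10 data bits: 1⊕1⊕0⊕0⊕1⊕1⊕1⊕0⊕0⊕0 = 1
Parity bit = 1 (so all 11 bits XOR to 0).

11001110001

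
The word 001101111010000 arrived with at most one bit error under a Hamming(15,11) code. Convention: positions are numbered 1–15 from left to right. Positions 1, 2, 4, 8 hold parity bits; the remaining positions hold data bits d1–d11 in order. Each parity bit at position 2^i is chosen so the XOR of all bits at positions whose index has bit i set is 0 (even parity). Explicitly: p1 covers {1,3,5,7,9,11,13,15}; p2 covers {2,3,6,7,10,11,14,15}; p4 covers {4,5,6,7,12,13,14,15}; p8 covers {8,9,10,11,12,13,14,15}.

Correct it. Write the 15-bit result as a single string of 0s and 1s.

001101111011000

s1 (pos 1,3,5,7,9,11,13,15): 0⊕1⊕0⊕1⊕1⊕1⊕0⊕0 = 0
s2 (pos 2,3,6,7,10,11,14,15): 0⊕1⊕1⊕1⊕0⊕1⊕0⊕0 = 0
s4 (pos 4,5,6,7,12,13,14,15): 1⊕0⊕1⊕1⊕0⊕0⊕0⊕0 = 1
s8 (pos 8,9,10,11,12,13,14,15): 1⊕1⊕0⊕1⊕0⊕0⊕0⊕0 = 1
Syndrome s8…s1 = 1100 → error at position 12.
Flip position 12: 001101111010000 → 001101111011000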